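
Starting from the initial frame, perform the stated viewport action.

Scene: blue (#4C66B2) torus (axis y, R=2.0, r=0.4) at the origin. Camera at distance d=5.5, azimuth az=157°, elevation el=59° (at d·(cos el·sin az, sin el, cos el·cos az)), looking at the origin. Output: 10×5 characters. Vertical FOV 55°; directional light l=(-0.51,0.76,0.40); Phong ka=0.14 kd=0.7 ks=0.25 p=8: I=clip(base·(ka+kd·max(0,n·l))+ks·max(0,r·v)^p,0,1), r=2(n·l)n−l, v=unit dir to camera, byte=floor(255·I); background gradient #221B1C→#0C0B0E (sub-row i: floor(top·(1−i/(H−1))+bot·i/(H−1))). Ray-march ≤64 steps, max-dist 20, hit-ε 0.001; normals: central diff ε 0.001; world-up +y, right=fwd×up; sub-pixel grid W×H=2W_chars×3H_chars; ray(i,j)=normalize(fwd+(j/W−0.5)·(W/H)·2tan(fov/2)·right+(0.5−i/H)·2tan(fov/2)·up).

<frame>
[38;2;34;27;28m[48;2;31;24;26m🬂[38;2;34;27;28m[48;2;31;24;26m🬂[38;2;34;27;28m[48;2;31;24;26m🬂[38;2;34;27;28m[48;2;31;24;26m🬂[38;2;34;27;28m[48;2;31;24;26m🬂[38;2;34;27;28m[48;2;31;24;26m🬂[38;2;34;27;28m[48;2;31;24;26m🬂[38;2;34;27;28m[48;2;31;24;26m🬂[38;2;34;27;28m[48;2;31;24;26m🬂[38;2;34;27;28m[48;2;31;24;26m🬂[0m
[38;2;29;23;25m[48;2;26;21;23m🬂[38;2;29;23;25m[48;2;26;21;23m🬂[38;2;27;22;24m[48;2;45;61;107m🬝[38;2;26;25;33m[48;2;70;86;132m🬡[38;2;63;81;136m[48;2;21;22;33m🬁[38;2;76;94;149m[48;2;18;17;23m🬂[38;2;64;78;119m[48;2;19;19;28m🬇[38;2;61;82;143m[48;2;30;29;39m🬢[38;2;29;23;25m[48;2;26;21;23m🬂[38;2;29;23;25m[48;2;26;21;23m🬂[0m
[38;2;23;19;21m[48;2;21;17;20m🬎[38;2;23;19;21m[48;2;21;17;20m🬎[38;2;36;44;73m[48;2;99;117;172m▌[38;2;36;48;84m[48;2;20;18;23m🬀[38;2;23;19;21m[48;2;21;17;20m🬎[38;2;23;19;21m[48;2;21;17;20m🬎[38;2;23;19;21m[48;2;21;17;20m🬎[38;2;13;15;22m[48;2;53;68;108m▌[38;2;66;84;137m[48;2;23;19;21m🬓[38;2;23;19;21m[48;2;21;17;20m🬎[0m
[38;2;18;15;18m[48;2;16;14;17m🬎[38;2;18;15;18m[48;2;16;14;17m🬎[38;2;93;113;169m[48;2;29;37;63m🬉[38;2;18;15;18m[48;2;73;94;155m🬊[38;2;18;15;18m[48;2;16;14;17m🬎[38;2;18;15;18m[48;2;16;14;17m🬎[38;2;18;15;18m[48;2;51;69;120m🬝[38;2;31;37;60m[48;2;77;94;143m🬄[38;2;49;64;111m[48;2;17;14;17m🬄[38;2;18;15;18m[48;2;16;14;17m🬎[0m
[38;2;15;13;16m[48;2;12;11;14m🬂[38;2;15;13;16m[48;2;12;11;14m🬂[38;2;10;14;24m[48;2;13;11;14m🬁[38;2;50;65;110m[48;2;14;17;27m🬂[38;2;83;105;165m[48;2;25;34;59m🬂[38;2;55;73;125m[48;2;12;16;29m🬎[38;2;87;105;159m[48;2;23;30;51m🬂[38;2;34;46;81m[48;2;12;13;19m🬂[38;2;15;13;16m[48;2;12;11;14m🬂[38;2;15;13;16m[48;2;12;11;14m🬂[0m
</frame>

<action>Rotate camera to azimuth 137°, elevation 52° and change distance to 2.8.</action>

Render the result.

<frame>
[38;2;34;27;28m[48;2;31;24;26m🬂[38;2;32;25;27m[48;2;57;75;127m🬝[38;2;36;33;41m[48;2;95;110;154m🬬[38;2;88;103;149m[48;2;26;26;35m🬋[38;2;58;69;103m[48;2;22;20;26m🬋[38;2;43;53;84m[48;2;22;20;26m🬋[38;2;82;95;132m[48;2;22;20;26m🬋[38;2;93;110;159m[48;2;32;31;42m🬃[38;2;33;26;27m[48;2;83;99;146m🬎[38;2;34;27;28m[48;2;31;24;26m🬂[0m
[38;2;29;23;25m[48;2;74;90;139m🬀[38;2;72;87;128m[48;2;23;31;55m🬆[38;2;28;37;64m[48;2;13;16;25m🬀[38;2;10;14;24m[48;2;26;21;23m🬆[38;2;10;14;24m[48;2;26;21;23m🬂[38;2;10;14;24m[48;2;26;21;23m🬂[38;2;10;14;24m[48;2;26;21;23m🬂[38;2;10;14;24m[48;2;26;21;23m🬎[38;2;53;64;98m[48;2;13;19;32m🬁[38;2;87;104;152m[48;2;38;48;78m🬊[0m
[38;2;85;101;147m[48;2;40;53;91m🬄[38;2;22;30;53m[48;2;15;16;24m🬀[38;2;23;19;21m[48;2;21;17;20m🬎[38;2;23;19;21m[48;2;21;17;20m🬎[38;2;23;19;21m[48;2;21;17;20m🬎[38;2;23;19;21m[48;2;21;17;20m🬎[38;2;23;19;21m[48;2;21;17;20m🬎[38;2;23;19;21m[48;2;21;17;20m🬎[38;2;22;18;20m[48;2;10;14;24m🬺[38;2;25;34;60m[48;2;10;15;25m▐[0m
[38;2;34;46;81m[48;2;52;68;118m▐[38;2;18;15;18m[48;2;16;14;17m🬎[38;2;18;15;18m[48;2;16;14;17m🬎[38;2;18;15;18m[48;2;16;14;17m🬎[38;2;18;15;18m[48;2;16;14;17m🬎[38;2;18;15;18m[48;2;16;14;17m🬎[38;2;18;15;18m[48;2;16;14;17m🬎[38;2;18;15;18m[48;2;16;14;17m🬎[38;2;18;15;18m[48;2;16;14;17m🬎[38;2;17;15;18m[48;2;25;33;58m▌[0m
[38;2;55;73;127m[48;2;83;103;162m🬨[38;2;52;70;122m[48;2;13;12;15m🬏[38;2;15;13;16m[48;2;12;11;14m🬂[38;2;15;13;16m[48;2;12;11;14m🬂[38;2;15;13;16m[48;2;12;11;14m🬂[38;2;15;13;16m[48;2;12;11;14m🬂[38;2;15;13;16m[48;2;12;11;14m🬂[38;2;15;13;16m[48;2;12;11;14m🬂[38;2;15;13;16m[48;2;12;11;14m🬂[38;2;14;12;15m[48;2;45;61;107m🬄[0m
</frame>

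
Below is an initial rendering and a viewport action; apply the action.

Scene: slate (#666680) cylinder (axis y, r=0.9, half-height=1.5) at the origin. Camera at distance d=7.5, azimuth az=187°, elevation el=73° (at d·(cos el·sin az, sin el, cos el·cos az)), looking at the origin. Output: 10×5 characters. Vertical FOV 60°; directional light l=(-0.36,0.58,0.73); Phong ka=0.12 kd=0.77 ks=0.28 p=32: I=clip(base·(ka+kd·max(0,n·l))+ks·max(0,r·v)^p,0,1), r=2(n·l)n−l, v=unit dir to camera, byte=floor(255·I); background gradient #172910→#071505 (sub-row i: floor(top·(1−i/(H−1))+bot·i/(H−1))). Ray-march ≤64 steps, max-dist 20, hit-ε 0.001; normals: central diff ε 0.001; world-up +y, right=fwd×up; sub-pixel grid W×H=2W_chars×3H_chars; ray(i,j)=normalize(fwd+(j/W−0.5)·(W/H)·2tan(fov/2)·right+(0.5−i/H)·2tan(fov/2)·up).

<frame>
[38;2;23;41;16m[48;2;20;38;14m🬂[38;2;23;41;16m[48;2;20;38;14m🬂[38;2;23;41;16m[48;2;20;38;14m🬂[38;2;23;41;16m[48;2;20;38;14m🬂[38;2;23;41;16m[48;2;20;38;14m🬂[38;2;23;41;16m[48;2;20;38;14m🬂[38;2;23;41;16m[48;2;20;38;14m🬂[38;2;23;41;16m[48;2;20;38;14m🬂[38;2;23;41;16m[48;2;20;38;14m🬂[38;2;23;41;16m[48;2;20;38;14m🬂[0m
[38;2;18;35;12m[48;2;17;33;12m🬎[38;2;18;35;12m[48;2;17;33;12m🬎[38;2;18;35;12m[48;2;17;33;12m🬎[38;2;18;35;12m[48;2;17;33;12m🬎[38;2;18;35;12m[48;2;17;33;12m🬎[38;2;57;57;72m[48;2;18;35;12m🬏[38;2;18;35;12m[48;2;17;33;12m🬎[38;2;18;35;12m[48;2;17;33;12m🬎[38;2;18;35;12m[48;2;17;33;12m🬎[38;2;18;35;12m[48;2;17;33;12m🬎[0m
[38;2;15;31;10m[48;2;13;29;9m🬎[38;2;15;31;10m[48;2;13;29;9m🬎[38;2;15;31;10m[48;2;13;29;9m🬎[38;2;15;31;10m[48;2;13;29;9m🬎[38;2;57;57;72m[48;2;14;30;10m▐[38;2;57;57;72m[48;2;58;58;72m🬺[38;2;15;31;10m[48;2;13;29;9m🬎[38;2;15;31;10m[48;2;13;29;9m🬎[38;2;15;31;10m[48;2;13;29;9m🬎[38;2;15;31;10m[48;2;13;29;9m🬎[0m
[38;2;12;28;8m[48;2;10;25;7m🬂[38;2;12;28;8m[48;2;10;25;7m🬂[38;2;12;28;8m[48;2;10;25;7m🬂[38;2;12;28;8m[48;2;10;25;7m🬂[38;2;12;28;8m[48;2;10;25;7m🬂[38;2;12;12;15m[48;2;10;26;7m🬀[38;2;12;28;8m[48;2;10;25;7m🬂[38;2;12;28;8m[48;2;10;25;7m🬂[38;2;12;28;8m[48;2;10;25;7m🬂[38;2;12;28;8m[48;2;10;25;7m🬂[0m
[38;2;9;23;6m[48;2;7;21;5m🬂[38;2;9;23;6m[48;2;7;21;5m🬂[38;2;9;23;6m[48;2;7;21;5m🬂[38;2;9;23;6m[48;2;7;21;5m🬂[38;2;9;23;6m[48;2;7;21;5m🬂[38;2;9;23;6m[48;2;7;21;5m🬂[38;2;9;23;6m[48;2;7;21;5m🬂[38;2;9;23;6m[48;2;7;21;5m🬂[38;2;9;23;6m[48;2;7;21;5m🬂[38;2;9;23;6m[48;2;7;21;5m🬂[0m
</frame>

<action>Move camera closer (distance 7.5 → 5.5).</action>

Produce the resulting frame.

<frame>
[38;2;23;41;16m[48;2;20;38;14m🬂[38;2;23;41;16m[48;2;20;38;14m🬂[38;2;23;41;16m[48;2;20;38;14m🬂[38;2;23;41;16m[48;2;20;38;14m🬂[38;2;23;41;16m[48;2;20;38;14m🬂[38;2;23;41;16m[48;2;20;38;14m🬂[38;2;23;41;16m[48;2;20;38;14m🬂[38;2;23;41;16m[48;2;20;38;14m🬂[38;2;23;41;16m[48;2;20;38;14m🬂[38;2;23;41;16m[48;2;20;38;14m🬂[0m
[38;2;18;35;12m[48;2;17;33;12m🬎[38;2;18;35;12m[48;2;17;33;12m🬎[38;2;18;35;12m[48;2;17;33;12m🬎[38;2;18;35;12m[48;2;17;33;12m🬎[38;2;18;35;12m[48;2;57;57;72m🬆[38;2;19;36;13m[48;2;58;58;72m🬂[38;2;59;59;74m[48;2;18;35;12m🬏[38;2;18;35;12m[48;2;17;33;12m🬎[38;2;18;35;12m[48;2;17;33;12m🬎[38;2;18;35;12m[48;2;17;33;12m🬎[0m
[38;2;15;31;10m[48;2;13;29;9m🬎[38;2;15;31;10m[48;2;13;29;9m🬎[38;2;15;31;10m[48;2;13;29;9m🬎[38;2;15;31;10m[48;2;13;29;9m🬎[38;2;57;57;72m[48;2;57;57;72m [38;2;57;57;72m[48;2;58;58;72m🬺[38;2;57;57;72m[48;2;14;30;10m▌[38;2;15;31;10m[48;2;13;29;9m🬎[38;2;15;31;10m[48;2;13;29;9m🬎[38;2;15;31;10m[48;2;13;29;9m🬎[0m
[38;2;12;28;8m[48;2;10;25;7m🬂[38;2;12;28;8m[48;2;10;25;7m🬂[38;2;12;28;8m[48;2;10;25;7m🬂[38;2;12;28;8m[48;2;10;25;7m🬂[38;2;10;26;7m[48;2;12;12;15m🬺[38;2;12;12;15m[48;2;10;25;7m🬆[38;2;12;28;8m[48;2;10;25;7m🬂[38;2;12;28;8m[48;2;10;25;7m🬂[38;2;12;28;8m[48;2;10;25;7m🬂[38;2;12;28;8m[48;2;10;25;7m🬂[0m
[38;2;9;23;6m[48;2;7;21;5m🬂[38;2;9;23;6m[48;2;7;21;5m🬂[38;2;9;23;6m[48;2;7;21;5m🬂[38;2;9;23;6m[48;2;7;21;5m🬂[38;2;9;23;6m[48;2;7;21;5m🬂[38;2;9;23;6m[48;2;7;21;5m🬂[38;2;9;23;6m[48;2;7;21;5m🬂[38;2;9;23;6m[48;2;7;21;5m🬂[38;2;9;23;6m[48;2;7;21;5m🬂[38;2;9;23;6m[48;2;7;21;5m🬂[0m
</frame>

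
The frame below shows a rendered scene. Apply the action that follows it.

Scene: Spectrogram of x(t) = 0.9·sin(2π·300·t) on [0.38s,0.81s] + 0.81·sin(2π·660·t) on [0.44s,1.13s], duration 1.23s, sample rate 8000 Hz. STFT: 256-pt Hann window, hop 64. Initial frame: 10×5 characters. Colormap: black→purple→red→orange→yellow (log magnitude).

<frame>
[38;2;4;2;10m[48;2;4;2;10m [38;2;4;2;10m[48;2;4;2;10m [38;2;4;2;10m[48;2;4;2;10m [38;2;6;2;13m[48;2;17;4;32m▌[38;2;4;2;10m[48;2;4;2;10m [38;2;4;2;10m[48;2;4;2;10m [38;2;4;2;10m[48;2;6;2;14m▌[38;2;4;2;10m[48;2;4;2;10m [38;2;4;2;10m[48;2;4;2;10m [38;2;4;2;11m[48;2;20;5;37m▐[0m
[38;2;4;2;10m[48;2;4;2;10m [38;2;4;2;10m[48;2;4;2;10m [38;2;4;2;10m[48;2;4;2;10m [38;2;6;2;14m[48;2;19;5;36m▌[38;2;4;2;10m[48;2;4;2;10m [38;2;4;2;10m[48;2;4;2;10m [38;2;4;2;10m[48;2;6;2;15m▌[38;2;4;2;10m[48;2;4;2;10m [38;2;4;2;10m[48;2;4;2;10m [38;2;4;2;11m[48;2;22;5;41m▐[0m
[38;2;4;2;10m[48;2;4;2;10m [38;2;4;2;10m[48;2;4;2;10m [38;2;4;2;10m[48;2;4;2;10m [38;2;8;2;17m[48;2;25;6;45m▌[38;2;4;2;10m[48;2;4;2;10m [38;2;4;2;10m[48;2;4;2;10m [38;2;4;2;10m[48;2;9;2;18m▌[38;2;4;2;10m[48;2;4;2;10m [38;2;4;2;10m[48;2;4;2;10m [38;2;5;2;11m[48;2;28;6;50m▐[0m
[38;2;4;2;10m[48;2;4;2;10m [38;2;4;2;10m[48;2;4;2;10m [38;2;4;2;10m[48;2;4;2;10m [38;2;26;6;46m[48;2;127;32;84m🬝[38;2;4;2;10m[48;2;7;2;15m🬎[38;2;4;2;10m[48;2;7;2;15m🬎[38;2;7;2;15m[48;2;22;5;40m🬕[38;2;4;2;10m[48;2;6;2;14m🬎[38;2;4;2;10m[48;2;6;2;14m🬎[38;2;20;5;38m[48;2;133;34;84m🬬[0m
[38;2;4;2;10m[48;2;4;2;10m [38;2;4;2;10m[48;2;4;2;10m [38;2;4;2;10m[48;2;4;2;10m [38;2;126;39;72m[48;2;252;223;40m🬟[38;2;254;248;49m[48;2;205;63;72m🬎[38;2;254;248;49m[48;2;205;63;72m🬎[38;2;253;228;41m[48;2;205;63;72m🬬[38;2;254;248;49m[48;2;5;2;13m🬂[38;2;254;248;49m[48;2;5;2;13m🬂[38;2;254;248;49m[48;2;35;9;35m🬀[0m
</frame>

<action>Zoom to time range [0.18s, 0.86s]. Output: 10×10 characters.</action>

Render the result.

<frame>
[38;2;4;2;10m[48;2;4;2;10m [38;2;4;2;10m[48;2;4;2;10m [38;2;4;2;10m[48;2;6;2;14m▌[38;2;5;2;12m[48;2;15;4;29m▌[38;2;6;2;13m[48;2;4;2;10m▌[38;2;4;2;10m[48;2;4;2;10m [38;2;4;2;10m[48;2;4;2;10m [38;2;4;2;10m[48;2;4;2;10m [38;2;4;2;10m[48;2;4;2;10m [38;2;4;2;10m[48;2;6;2;14m▌[0m
[38;2;4;2;10m[48;2;4;2;10m [38;2;4;2;10m[48;2;4;2;10m [38;2;4;2;10m[48;2;6;2;14m▌[38;2;5;2;12m[48;2;16;4;30m▌[38;2;6;2;13m[48;2;4;2;10m▌[38;2;4;2;10m[48;2;4;2;10m [38;2;4;2;10m[48;2;4;2;10m [38;2;4;2;10m[48;2;4;2;10m [38;2;4;2;10m[48;2;4;2;10m [38;2;4;2;10m[48;2;6;2;14m▌[0m
[38;2;4;2;10m[48;2;4;2;10m [38;2;4;2;10m[48;2;4;2;10m [38;2;4;2;10m[48;2;6;2;14m▌[38;2;5;2;12m[48;2;16;4;31m▌[38;2;4;2;10m[48;2;6;2;13m▐[38;2;4;2;10m[48;2;4;2;10m [38;2;4;2;10m[48;2;4;2;10m [38;2;4;2;10m[48;2;4;2;10m [38;2;4;2;10m[48;2;4;2;10m [38;2;4;2;10m[48;2;6;2;14m▌[0m
[38;2;4;2;10m[48;2;4;2;10m [38;2;4;2;10m[48;2;4;2;10m [38;2;4;2;10m[48;2;7;2;15m▌[38;2;5;2;12m[48;2;17;4;33m▌[38;2;6;2;14m[48;2;4;2;10m▌[38;2;4;2;10m[48;2;4;2;10m [38;2;4;2;10m[48;2;4;2;10m [38;2;4;2;10m[48;2;4;2;10m [38;2;4;2;10m[48;2;4;2;10m [38;2;4;2;10m[48;2;7;2;15m▌[0m
[38;2;4;2;10m[48;2;4;2;10m [38;2;4;2;10m[48;2;4;2;10m [38;2;4;2;10m[48;2;8;2;17m▌[38;2;6;2;13m[48;2;20;5;36m▌[38;2;7;2;15m[48;2;4;2;10m▌[38;2;4;2;10m[48;2;4;2;10m [38;2;4;2;10m[48;2;4;2;10m [38;2;4;2;10m[48;2;4;2;10m [38;2;4;2;10m[48;2;4;2;10m [38;2;4;2;10m[48;2;7;2;16m▌[0m
[38;2;4;2;10m[48;2;4;2;10m [38;2;4;2;10m[48;2;4;2;10m [38;2;4;2;10m[48;2;9;3;20m▌[38;2;6;2;15m[48;2;23;5;42m▌[38;2;4;2;10m[48;2;7;2;16m▐[38;2;4;2;10m[48;2;4;2;10m [38;2;4;2;10m[48;2;4;2;10m [38;2;4;2;10m[48;2;4;2;10m [38;2;4;2;10m[48;2;4;2;10m [38;2;4;2;10m[48;2;9;3;19m▌[0m
[38;2;4;2;10m[48;2;4;2;10m [38;2;4;2;10m[48;2;4;2;10m [38;2;4;2;10m[48;2;13;3;25m▌[38;2;9;2;18m[48;2;30;7;55m▌[38;2;4;2;10m[48;2;9;3;19m▐[38;2;4;2;10m[48;2;4;2;10m [38;2;4;2;10m[48;2;4;2;10m [38;2;4;2;10m[48;2;4;2;10m [38;2;4;2;10m[48;2;4;2;10m [38;2;4;2;10m[48;2;13;3;25m▌[0m
[38;2;4;2;10m[48;2;4;2;10m [38;2;4;2;10m[48;2;4;2;10m [38;2;4;2;10m[48;2;22;5;40m▌[38;2;20;5;37m[48;2;83;20;87m🬕[38;2;6;2;15m[48;2;21;5;38m🬨[38;2;4;2;10m[48;2;6;2;14m🬎[38;2;4;2;10m[48;2;7;2;15m🬎[38;2;4;2;10m[48;2;7;2;15m🬎[38;2;4;2;10m[48;2;7;2;15m🬎[38;2;5;2;12m[48;2;21;5;39m▌[0m
[38;2;4;2;10m[48;2;4;2;10m [38;2;4;2;10m[48;2;4;2;10m [38;2;19;5;35m[48;2;165;42;82m🬝[38;2;63;15;67m[48;2;252;206;32m🬲[38;2;253;223;39m[48;2;27;6;49m🬎[38;2;253;223;39m[48;2;23;5;41m🬎[38;2;253;223;39m[48;2;23;5;41m🬎[38;2;253;223;39m[48;2;23;5;41m🬎[38;2;253;223;39m[48;2;23;6;42m🬎[38;2;253;223;39m[48;2;90;23;63m🬎[0m
[38;2;4;2;10m[48;2;4;2;10m [38;2;4;2;10m[48;2;4;2;10m [38;2;43;11;28m[48;2;249;166;18m🬲[38;2;236;170;50m[48;2;61;14;77m🬎[38;2;230;156;60m[48;2;10;3;21m🬎[38;2;229;156;60m[48;2;9;3;18m🬎[38;2;229;156;60m[48;2;9;3;18m🬎[38;2;229;156;60m[48;2;9;3;18m🬎[38;2;229;156;60m[48;2;9;3;18m🬎[38;2;238;170;46m[48;2;84;21;52m🬎[0m
</frame>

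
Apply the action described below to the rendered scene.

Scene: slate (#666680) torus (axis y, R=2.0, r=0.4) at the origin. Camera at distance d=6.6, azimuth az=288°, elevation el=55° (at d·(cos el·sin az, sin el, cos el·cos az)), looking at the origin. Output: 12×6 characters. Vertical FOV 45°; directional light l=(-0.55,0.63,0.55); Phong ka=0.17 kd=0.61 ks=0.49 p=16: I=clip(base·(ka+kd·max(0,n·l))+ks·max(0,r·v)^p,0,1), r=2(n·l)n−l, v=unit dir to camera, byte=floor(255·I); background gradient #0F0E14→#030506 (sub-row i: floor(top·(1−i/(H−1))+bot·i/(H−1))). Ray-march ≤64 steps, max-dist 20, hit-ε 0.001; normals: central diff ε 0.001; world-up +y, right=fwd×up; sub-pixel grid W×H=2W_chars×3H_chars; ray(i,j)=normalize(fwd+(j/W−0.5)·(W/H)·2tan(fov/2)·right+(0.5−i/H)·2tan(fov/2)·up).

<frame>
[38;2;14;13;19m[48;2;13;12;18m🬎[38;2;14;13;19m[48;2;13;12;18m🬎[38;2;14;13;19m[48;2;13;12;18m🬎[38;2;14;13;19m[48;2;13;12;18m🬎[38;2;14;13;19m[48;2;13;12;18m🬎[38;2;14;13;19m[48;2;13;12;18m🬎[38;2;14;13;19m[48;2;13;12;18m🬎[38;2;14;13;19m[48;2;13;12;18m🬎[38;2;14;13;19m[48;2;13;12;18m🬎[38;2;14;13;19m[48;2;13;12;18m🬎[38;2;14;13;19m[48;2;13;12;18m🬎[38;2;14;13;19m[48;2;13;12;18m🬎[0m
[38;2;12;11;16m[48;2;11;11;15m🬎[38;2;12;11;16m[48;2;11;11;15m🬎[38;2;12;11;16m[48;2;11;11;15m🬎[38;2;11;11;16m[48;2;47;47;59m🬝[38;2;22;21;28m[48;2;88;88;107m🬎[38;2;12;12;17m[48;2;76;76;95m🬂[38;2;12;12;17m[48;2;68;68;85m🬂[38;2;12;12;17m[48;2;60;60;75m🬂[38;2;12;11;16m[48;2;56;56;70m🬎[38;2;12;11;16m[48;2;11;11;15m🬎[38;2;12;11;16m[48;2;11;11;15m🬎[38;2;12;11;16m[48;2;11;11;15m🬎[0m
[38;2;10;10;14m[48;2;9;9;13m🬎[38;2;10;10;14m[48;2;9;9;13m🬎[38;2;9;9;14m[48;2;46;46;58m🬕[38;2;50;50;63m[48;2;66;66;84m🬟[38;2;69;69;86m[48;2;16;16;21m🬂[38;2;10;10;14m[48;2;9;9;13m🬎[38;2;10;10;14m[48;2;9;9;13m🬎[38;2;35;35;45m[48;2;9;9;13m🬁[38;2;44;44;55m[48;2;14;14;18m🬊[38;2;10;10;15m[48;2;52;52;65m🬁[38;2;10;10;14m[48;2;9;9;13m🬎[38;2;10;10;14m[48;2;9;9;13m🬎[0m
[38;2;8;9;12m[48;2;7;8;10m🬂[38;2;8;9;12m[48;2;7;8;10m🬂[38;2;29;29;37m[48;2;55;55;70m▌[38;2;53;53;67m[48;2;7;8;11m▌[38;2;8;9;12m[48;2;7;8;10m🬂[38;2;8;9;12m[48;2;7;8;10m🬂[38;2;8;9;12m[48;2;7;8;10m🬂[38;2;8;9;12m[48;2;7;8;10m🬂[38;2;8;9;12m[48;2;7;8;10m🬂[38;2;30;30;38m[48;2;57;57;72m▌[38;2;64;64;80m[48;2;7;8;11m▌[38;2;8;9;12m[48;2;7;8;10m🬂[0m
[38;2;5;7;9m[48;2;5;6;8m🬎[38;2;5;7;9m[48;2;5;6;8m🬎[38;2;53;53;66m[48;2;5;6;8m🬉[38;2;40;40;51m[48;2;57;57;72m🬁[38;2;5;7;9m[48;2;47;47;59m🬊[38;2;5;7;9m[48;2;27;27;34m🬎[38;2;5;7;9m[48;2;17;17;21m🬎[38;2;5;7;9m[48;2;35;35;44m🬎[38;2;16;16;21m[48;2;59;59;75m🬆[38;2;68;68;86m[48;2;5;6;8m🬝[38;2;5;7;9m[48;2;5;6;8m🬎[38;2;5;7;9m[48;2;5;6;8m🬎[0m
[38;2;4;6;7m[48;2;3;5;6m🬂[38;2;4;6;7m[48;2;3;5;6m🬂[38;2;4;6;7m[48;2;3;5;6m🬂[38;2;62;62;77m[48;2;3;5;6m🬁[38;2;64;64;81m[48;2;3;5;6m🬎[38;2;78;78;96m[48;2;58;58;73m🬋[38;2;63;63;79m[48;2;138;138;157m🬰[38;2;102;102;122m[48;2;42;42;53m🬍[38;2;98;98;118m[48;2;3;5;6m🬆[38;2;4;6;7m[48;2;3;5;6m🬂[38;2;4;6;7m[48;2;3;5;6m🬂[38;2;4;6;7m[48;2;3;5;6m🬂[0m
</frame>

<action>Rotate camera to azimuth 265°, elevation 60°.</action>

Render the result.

<frame>
[38;2;14;13;19m[48;2;13;12;18m🬎[38;2;14;13;19m[48;2;13;12;18m🬎[38;2;14;13;19m[48;2;13;12;18m🬎[38;2;14;13;19m[48;2;13;12;18m🬎[38;2;14;13;19m[48;2;13;12;18m🬎[38;2;14;13;19m[48;2;13;12;18m🬎[38;2;14;13;19m[48;2;13;12;18m🬎[38;2;14;13;19m[48;2;13;12;18m🬎[38;2;14;13;19m[48;2;13;12;18m🬎[38;2;14;13;19m[48;2;13;12;18m🬎[38;2;14;13;19m[48;2;13;12;18m🬎[38;2;14;13;19m[48;2;13;12;18m🬎[0m
[38;2;12;11;16m[48;2;11;11;15m🬎[38;2;12;11;16m[48;2;11;11;15m🬎[38;2;12;11;16m[48;2;11;11;15m🬎[38;2;11;11;16m[48;2;56;56;70m🬝[38;2;32;32;41m[48;2;109;109;128m🬎[38;2;25;25;33m[48;2;73;73;90m🬂[38;2;67;67;83m[48;2;43;43;54m🬋[38;2;12;12;17m[48;2;50;50;62m🬂[38;2;12;11;16m[48;2;53;53;66m🬊[38;2;12;11;16m[48;2;11;11;15m🬎[38;2;12;11;16m[48;2;11;11;15m🬎[38;2;12;11;16m[48;2;11;11;15m🬎[0m
[38;2;10;10;14m[48;2;9;9;13m🬎[38;2;10;10;14m[48;2;9;9;13m🬎[38;2;9;9;14m[48;2;44;44;56m🬕[38;2;56;56;71m[48;2;74;74;92m🬟[38;2;77;77;97m[48;2;15;15;21m🬀[38;2;10;10;14m[48;2;9;9;13m🬎[38;2;10;10;14m[48;2;9;9;13m🬎[38;2;17;17;21m[48;2;9;9;13m🬁[38;2;41;41;51m[48;2;15;15;19m🬁[38;2;19;19;26m[48;2;56;56;70m🬑[38;2;10;10;14m[48;2;9;9;13m🬎[38;2;10;10;14m[48;2;9;9;13m🬎[0m
[38;2;8;9;12m[48;2;7;8;10m🬂[38;2;8;9;12m[48;2;7;8;10m🬂[38;2;17;17;21m[48;2;55;55;69m▌[38;2;64;64;81m[48;2;7;8;11m▌[38;2;8;9;12m[48;2;7;8;10m🬂[38;2;8;9;12m[48;2;7;8;10m🬂[38;2;8;9;12m[48;2;7;8;10m🬂[38;2;8;9;12m[48;2;7;8;10m🬂[38;2;8;9;12m[48;2;7;8;10m🬂[38;2;23;23;29m[48;2;58;58;73m▌[38;2;73;73;92m[48;2;7;8;11m▌[38;2;8;9;12m[48;2;7;8;10m🬂[0m
[38;2;5;7;9m[48;2;5;6;8m🬎[38;2;5;7;9m[48;2;5;6;8m🬎[38;2;42;42;52m[48;2;5;6;8m🬉[38;2;55;55;70m[48;2;49;49;62m🬪[38;2;5;7;9m[48;2;48;48;60m🬊[38;2;30;30;38m[48;2;5;6;9m🬏[38;2;5;7;9m[48;2;5;6;8m🬎[38;2;7;9;11m[48;2;32;32;41m🬝[38;2;13;13;17m[48;2;55;55;68m🬆[38;2;81;81;100m[48;2;26;27;34m🬜[38;2;5;7;9m[48;2;5;6;8m🬎[38;2;5;7;9m[48;2;5;6;8m🬎[0m
[38;2;4;6;7m[48;2;3;5;6m🬂[38;2;4;6;7m[48;2;3;5;6m🬂[38;2;4;6;7m[48;2;3;5;6m🬂[38;2;50;50;63m[48;2;3;5;6m🬁[38;2;55;55;69m[48;2;3;5;6m🬎[38;2;61;61;77m[48;2;52;52;65m🬩[38;2;54;54;67m[48;2;72;72;88m🬒[38;2;83;83;101m[48;2;28;29;37m🬜[38;2;108;108;127m[48;2;3;5;6m🬆[38;2;4;6;7m[48;2;3;5;6m🬂[38;2;4;6;7m[48;2;3;5;6m🬂[38;2;4;6;7m[48;2;3;5;6m🬂[0m
</frame>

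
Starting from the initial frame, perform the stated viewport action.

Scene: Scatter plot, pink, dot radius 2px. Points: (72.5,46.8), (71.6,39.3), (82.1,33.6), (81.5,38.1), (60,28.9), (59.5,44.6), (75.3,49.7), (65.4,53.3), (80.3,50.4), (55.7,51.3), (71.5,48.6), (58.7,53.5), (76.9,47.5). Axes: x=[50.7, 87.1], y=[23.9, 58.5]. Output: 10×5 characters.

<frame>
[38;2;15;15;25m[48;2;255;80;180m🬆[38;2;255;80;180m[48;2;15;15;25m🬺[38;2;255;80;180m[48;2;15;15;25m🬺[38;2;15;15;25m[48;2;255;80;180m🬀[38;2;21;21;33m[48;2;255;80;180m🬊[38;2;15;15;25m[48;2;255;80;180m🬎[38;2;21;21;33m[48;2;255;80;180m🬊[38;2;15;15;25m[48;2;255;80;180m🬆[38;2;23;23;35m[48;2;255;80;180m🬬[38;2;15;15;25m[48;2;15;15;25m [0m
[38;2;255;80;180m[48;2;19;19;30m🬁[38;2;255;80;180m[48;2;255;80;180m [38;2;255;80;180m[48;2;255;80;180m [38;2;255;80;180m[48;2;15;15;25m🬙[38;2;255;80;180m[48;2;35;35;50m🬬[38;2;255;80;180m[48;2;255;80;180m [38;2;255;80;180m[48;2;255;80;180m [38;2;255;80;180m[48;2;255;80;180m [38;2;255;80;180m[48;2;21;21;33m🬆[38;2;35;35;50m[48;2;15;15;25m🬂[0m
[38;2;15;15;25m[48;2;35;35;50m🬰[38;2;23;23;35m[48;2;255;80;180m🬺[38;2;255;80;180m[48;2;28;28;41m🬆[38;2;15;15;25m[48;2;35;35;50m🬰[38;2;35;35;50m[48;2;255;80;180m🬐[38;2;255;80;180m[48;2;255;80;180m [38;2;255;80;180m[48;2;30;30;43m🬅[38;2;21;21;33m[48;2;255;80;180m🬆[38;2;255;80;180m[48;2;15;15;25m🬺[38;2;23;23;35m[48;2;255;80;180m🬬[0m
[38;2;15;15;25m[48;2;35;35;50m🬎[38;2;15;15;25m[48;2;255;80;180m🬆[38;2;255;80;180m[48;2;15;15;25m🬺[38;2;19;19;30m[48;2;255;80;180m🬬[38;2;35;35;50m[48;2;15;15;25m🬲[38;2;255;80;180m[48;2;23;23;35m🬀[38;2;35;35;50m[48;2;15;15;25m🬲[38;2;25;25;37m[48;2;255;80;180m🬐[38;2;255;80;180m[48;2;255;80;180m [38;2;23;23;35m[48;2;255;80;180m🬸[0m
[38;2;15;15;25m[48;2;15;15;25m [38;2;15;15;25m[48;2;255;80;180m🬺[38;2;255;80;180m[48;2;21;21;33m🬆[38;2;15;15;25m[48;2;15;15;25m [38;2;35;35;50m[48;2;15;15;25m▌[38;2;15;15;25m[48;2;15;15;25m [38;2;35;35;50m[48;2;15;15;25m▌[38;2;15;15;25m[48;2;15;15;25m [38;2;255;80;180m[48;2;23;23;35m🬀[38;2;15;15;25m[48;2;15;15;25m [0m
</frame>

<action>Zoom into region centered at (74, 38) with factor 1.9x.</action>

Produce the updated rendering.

<frame>
[38;2;15;15;25m[48;2;15;15;25m [38;2;15;15;25m[48;2;15;15;25m [38;2;35;35;50m[48;2;15;15;25m▌[38;2;255;80;180m[48;2;15;15;25m🬊[38;2;255;80;180m[48;2;15;15;25m🬝[38;2;255;80;180m[48;2;15;15;25m🬊[38;2;255;80;180m[48;2;15;15;25m🬝[38;2;255;80;180m[48;2;15;15;25m🬀[38;2;35;35;50m[48;2;15;15;25m▌[38;2;15;15;25m[48;2;15;15;25m [0m
[38;2;35;35;50m[48;2;15;15;25m🬂[38;2;35;35;50m[48;2;15;15;25m🬂[38;2;35;35;50m[48;2;15;15;25m🬕[38;2;28;28;41m[48;2;255;80;180m🬆[38;2;27;27;40m[48;2;255;80;180m🬬[38;2;35;35;50m[48;2;15;15;25m🬂[38;2;35;35;50m[48;2;15;15;25m🬕[38;2;23;23;35m[48;2;255;80;180m🬝[38;2;255;80;180m[48;2;28;28;41m🬱[38;2;35;35;50m[48;2;15;15;25m🬂[0m
[38;2;15;15;25m[48;2;35;35;50m🬰[38;2;15;15;25m[48;2;35;35;50m🬰[38;2;255;80;180m[48;2;31;31;45m🬁[38;2;255;80;180m[48;2;15;15;25m🬬[38;2;255;80;180m[48;2;28;28;41m🬆[38;2;15;15;25m[48;2;35;35;50m🬰[38;2;35;35;50m[48;2;15;15;25m🬛[38;2;255;80;180m[48;2;21;21;33m🬊[38;2;255;80;180m[48;2;255;80;180m [38;2;255;80;180m[48;2;23;23;35m🬀[0m
[38;2;15;15;25m[48;2;35;35;50m🬎[38;2;15;15;25m[48;2;35;35;50m🬎[38;2;35;35;50m[48;2;15;15;25m🬲[38;2;15;15;25m[48;2;35;35;50m🬎[38;2;35;35;50m[48;2;15;15;25m🬲[38;2;15;15;25m[48;2;35;35;50m🬎[38;2;35;35;50m[48;2;15;15;25m🬲[38;2;23;23;35m[48;2;255;80;180m🬴[38;2;255;80;180m[48;2;255;80;180m [38;2;255;80;180m[48;2;25;25;37m🬛[0m
[38;2;15;15;25m[48;2;15;15;25m [38;2;15;15;25m[48;2;15;15;25m [38;2;35;35;50m[48;2;15;15;25m▌[38;2;15;15;25m[48;2;15;15;25m [38;2;35;35;50m[48;2;15;15;25m▌[38;2;15;15;25m[48;2;15;15;25m [38;2;35;35;50m[48;2;15;15;25m▌[38;2;15;15;25m[48;2;15;15;25m [38;2;255;80;180m[48;2;27;27;40m🬁[38;2;15;15;25m[48;2;15;15;25m [0m
</frame>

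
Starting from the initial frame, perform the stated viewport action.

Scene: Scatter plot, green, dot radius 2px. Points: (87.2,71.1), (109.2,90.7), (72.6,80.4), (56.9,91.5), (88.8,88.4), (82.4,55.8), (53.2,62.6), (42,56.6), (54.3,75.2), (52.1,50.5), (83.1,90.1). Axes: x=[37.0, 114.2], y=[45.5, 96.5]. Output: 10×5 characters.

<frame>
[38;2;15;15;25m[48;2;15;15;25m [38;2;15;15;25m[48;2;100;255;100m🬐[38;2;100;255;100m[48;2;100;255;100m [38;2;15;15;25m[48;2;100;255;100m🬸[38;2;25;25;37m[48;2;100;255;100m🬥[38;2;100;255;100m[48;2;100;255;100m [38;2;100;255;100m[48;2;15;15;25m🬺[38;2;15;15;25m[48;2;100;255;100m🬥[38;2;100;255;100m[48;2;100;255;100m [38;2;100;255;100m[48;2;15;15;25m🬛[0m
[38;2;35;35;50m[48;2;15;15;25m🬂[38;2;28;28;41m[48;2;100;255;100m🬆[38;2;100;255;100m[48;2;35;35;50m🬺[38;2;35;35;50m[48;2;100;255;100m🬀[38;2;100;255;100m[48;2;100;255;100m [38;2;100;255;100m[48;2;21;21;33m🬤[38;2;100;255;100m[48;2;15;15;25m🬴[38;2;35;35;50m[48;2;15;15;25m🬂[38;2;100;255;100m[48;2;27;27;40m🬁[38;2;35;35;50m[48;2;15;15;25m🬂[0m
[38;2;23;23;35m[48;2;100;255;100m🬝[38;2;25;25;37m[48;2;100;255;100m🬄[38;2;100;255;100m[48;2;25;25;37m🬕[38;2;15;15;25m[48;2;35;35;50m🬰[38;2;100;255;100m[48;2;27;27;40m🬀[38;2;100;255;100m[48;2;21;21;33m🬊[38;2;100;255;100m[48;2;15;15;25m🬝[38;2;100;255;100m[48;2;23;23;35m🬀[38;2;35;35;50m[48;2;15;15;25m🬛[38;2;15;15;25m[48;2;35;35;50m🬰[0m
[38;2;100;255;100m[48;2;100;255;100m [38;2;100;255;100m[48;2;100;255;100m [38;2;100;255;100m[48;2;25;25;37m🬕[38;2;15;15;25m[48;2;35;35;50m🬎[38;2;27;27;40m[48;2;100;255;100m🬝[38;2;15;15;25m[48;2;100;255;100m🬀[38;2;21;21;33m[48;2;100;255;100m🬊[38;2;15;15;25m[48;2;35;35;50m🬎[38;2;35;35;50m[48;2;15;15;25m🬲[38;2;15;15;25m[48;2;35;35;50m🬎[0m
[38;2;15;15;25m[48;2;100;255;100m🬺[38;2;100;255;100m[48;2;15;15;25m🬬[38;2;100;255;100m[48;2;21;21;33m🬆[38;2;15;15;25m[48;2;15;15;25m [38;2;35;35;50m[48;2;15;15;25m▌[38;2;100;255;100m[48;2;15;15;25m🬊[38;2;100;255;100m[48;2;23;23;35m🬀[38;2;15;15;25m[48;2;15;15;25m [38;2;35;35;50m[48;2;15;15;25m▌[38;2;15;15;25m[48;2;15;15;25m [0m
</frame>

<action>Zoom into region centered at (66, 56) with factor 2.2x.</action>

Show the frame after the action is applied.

<frame>
[38;2;15;15;25m[48;2;100;255;100m🬝[38;2;15;15;25m[48;2;100;255;100m🬊[38;2;35;35;50m[48;2;15;15;25m▌[38;2;15;15;25m[48;2;15;15;25m [38;2;35;35;50m[48;2;15;15;25m▌[38;2;15;15;25m[48;2;15;15;25m [38;2;35;35;50m[48;2;15;15;25m▌[38;2;15;15;25m[48;2;15;15;25m [38;2;35;35;50m[48;2;15;15;25m▌[38;2;15;15;25m[48;2;15;15;25m [0m
[38;2;100;255;100m[48;2;15;15;25m🬊[38;2;100;255;100m[48;2;15;15;25m🬝[38;2;100;255;100m[48;2;27;27;40m🬀[38;2;35;35;50m[48;2;15;15;25m🬂[38;2;35;35;50m[48;2;15;15;25m🬕[38;2;35;35;50m[48;2;15;15;25m🬂[38;2;35;35;50m[48;2;15;15;25m🬕[38;2;35;35;50m[48;2;15;15;25m🬂[38;2;35;35;50m[48;2;15;15;25m🬕[38;2;23;23;35m[48;2;100;255;100m🬬[0m
[38;2;23;23;35m[48;2;100;255;100m🬝[38;2;15;15;25m[48;2;35;35;50m🬰[38;2;35;35;50m[48;2;15;15;25m🬛[38;2;15;15;25m[48;2;35;35;50m🬰[38;2;35;35;50m[48;2;15;15;25m🬛[38;2;15;15;25m[48;2;35;35;50m🬰[38;2;35;35;50m[48;2;15;15;25m🬛[38;2;15;15;25m[48;2;35;35;50m🬰[38;2;35;35;50m[48;2;100;255;100m🬐[38;2;100;255;100m[48;2;100;255;100m [0m
[38;2;100;255;100m[48;2;100;255;100m [38;2;100;255;100m[48;2;25;25;37m🬛[38;2;35;35;50m[48;2;15;15;25m🬲[38;2;15;15;25m[48;2;35;35;50m🬎[38;2;35;35;50m[48;2;15;15;25m🬲[38;2;15;15;25m[48;2;35;35;50m🬎[38;2;35;35;50m[48;2;15;15;25m🬲[38;2;15;15;25m[48;2;35;35;50m🬎[38;2;35;35;50m[48;2;15;15;25m🬲[38;2;100;255;100m[48;2;23;23;35m🬀[0m
[38;2;15;15;25m[48;2;100;255;100m🬺[38;2;15;15;25m[48;2;15;15;25m [38;2;35;35;50m[48;2;15;15;25m▌[38;2;15;15;25m[48;2;15;15;25m [38;2;35;35;50m[48;2;15;15;25m▌[38;2;15;15;25m[48;2;15;15;25m [38;2;35;35;50m[48;2;15;15;25m▌[38;2;15;15;25m[48;2;15;15;25m [38;2;35;35;50m[48;2;15;15;25m▌[38;2;15;15;25m[48;2;15;15;25m [0m
</frame>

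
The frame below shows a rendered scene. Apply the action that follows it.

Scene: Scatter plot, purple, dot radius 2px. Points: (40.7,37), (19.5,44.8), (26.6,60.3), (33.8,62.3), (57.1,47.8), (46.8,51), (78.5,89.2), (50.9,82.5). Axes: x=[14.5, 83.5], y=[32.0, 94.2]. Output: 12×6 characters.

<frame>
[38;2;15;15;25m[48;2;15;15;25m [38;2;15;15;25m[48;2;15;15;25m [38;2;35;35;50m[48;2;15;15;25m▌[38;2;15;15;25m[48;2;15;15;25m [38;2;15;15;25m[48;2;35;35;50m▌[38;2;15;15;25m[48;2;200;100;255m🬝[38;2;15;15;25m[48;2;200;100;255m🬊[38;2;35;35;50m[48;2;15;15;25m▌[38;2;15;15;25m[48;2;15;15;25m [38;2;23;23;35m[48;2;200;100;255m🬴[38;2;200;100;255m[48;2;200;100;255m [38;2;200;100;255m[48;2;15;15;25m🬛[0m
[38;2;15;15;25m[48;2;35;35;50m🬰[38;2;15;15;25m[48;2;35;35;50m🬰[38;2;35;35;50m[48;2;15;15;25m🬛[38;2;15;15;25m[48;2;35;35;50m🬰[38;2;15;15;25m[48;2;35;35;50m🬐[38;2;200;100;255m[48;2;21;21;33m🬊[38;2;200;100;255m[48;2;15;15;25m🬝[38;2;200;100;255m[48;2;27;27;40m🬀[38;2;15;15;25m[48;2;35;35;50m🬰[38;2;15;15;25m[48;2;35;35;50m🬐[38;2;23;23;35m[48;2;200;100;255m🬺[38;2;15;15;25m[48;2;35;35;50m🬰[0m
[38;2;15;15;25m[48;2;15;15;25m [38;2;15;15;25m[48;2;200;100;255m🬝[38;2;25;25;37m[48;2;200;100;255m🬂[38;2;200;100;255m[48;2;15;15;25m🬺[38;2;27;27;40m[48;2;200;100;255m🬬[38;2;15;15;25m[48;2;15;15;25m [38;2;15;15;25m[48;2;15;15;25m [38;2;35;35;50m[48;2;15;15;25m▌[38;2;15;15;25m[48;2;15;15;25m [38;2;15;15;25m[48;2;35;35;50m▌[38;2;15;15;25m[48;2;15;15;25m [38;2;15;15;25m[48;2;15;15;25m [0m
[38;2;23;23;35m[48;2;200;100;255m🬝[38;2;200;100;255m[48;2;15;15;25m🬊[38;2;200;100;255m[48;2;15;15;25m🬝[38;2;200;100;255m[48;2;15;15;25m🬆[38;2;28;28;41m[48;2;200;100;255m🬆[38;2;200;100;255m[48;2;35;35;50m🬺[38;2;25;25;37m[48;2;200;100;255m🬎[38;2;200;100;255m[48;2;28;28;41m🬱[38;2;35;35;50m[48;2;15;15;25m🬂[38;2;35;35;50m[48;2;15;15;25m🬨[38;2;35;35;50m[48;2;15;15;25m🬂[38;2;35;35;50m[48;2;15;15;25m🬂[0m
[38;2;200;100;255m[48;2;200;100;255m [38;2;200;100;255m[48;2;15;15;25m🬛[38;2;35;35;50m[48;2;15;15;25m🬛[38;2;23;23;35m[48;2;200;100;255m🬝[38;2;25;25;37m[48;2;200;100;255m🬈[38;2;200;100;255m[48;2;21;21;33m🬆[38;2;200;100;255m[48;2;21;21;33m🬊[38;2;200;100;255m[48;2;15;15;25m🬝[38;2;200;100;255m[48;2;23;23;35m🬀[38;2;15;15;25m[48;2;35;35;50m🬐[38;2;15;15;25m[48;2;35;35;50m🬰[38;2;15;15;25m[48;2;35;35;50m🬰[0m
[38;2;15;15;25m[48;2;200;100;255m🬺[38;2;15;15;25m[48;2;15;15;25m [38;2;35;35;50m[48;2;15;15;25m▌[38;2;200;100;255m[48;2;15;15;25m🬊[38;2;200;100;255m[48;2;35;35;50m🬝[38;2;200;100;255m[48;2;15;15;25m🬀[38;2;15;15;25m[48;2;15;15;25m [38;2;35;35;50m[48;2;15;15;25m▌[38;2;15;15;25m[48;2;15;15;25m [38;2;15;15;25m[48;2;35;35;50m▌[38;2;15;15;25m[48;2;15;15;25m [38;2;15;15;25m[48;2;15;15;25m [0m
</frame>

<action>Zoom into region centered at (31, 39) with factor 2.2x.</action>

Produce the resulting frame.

<frame>
[38;2;15;15;25m[48;2;15;15;25m [38;2;15;15;25m[48;2;15;15;25m [38;2;35;35;50m[48;2;15;15;25m▌[38;2;15;15;25m[48;2;15;15;25m [38;2;15;15;25m[48;2;35;35;50m▌[38;2;15;15;25m[48;2;15;15;25m [38;2;15;15;25m[48;2;15;15;25m [38;2;35;35;50m[48;2;15;15;25m▌[38;2;15;15;25m[48;2;15;15;25m [38;2;15;15;25m[48;2;35;35;50m▌[38;2;15;15;25m[48;2;200;100;255m🬴[38;2;200;100;255m[48;2;200;100;255m [0m
[38;2;23;23;35m[48;2;200;100;255m🬝[38;2;15;15;25m[48;2;200;100;255m🬀[38;2;28;28;41m[48;2;200;100;255m🬊[38;2;15;15;25m[48;2;35;35;50m🬰[38;2;15;15;25m[48;2;35;35;50m🬐[38;2;15;15;25m[48;2;35;35;50m🬰[38;2;15;15;25m[48;2;35;35;50m🬰[38;2;35;35;50m[48;2;15;15;25m🬛[38;2;15;15;25m[48;2;35;35;50m🬰[38;2;15;15;25m[48;2;35;35;50m🬐[38;2;15;15;25m[48;2;35;35;50m🬰[38;2;23;23;35m[48;2;200;100;255m🬺[0m
[38;2;15;15;25m[48;2;15;15;25m [38;2;200;100;255m[48;2;15;15;25m🬊[38;2;200;100;255m[48;2;23;23;35m🬀[38;2;15;15;25m[48;2;15;15;25m [38;2;15;15;25m[48;2;35;35;50m▌[38;2;15;15;25m[48;2;15;15;25m [38;2;15;15;25m[48;2;15;15;25m [38;2;35;35;50m[48;2;15;15;25m▌[38;2;15;15;25m[48;2;200;100;255m🬝[38;2;28;28;41m[48;2;200;100;255m🬊[38;2;15;15;25m[48;2;15;15;25m [38;2;15;15;25m[48;2;15;15;25m [0m
[38;2;35;35;50m[48;2;15;15;25m🬂[38;2;35;35;50m[48;2;15;15;25m🬂[38;2;35;35;50m[48;2;15;15;25m🬕[38;2;35;35;50m[48;2;15;15;25m🬂[38;2;35;35;50m[48;2;15;15;25m🬨[38;2;35;35;50m[48;2;15;15;25m🬂[38;2;35;35;50m[48;2;15;15;25m🬂[38;2;35;35;50m[48;2;15;15;25m🬕[38;2;200;100;255m[48;2;15;15;25m🬊[38;2;200;100;255m[48;2;35;35;50m🬝[38;2;200;100;255m[48;2;19;19;30m🬀[38;2;35;35;50m[48;2;15;15;25m🬂[0m
[38;2;15;15;25m[48;2;35;35;50m🬰[38;2;15;15;25m[48;2;35;35;50m🬰[38;2;35;35;50m[48;2;15;15;25m🬛[38;2;15;15;25m[48;2;35;35;50m🬰[38;2;15;15;25m[48;2;35;35;50m🬐[38;2;15;15;25m[48;2;35;35;50m🬰[38;2;15;15;25m[48;2;35;35;50m🬰[38;2;35;35;50m[48;2;15;15;25m🬛[38;2;15;15;25m[48;2;35;35;50m🬰[38;2;15;15;25m[48;2;35;35;50m🬐[38;2;15;15;25m[48;2;35;35;50m🬰[38;2;15;15;25m[48;2;35;35;50m🬰[0m
[38;2;15;15;25m[48;2;15;15;25m [38;2;15;15;25m[48;2;15;15;25m [38;2;35;35;50m[48;2;15;15;25m▌[38;2;15;15;25m[48;2;15;15;25m [38;2;15;15;25m[48;2;35;35;50m▌[38;2;15;15;25m[48;2;15;15;25m [38;2;15;15;25m[48;2;15;15;25m [38;2;35;35;50m[48;2;15;15;25m▌[38;2;15;15;25m[48;2;15;15;25m [38;2;15;15;25m[48;2;35;35;50m▌[38;2;15;15;25m[48;2;15;15;25m [38;2;15;15;25m[48;2;15;15;25m [0m
</frame>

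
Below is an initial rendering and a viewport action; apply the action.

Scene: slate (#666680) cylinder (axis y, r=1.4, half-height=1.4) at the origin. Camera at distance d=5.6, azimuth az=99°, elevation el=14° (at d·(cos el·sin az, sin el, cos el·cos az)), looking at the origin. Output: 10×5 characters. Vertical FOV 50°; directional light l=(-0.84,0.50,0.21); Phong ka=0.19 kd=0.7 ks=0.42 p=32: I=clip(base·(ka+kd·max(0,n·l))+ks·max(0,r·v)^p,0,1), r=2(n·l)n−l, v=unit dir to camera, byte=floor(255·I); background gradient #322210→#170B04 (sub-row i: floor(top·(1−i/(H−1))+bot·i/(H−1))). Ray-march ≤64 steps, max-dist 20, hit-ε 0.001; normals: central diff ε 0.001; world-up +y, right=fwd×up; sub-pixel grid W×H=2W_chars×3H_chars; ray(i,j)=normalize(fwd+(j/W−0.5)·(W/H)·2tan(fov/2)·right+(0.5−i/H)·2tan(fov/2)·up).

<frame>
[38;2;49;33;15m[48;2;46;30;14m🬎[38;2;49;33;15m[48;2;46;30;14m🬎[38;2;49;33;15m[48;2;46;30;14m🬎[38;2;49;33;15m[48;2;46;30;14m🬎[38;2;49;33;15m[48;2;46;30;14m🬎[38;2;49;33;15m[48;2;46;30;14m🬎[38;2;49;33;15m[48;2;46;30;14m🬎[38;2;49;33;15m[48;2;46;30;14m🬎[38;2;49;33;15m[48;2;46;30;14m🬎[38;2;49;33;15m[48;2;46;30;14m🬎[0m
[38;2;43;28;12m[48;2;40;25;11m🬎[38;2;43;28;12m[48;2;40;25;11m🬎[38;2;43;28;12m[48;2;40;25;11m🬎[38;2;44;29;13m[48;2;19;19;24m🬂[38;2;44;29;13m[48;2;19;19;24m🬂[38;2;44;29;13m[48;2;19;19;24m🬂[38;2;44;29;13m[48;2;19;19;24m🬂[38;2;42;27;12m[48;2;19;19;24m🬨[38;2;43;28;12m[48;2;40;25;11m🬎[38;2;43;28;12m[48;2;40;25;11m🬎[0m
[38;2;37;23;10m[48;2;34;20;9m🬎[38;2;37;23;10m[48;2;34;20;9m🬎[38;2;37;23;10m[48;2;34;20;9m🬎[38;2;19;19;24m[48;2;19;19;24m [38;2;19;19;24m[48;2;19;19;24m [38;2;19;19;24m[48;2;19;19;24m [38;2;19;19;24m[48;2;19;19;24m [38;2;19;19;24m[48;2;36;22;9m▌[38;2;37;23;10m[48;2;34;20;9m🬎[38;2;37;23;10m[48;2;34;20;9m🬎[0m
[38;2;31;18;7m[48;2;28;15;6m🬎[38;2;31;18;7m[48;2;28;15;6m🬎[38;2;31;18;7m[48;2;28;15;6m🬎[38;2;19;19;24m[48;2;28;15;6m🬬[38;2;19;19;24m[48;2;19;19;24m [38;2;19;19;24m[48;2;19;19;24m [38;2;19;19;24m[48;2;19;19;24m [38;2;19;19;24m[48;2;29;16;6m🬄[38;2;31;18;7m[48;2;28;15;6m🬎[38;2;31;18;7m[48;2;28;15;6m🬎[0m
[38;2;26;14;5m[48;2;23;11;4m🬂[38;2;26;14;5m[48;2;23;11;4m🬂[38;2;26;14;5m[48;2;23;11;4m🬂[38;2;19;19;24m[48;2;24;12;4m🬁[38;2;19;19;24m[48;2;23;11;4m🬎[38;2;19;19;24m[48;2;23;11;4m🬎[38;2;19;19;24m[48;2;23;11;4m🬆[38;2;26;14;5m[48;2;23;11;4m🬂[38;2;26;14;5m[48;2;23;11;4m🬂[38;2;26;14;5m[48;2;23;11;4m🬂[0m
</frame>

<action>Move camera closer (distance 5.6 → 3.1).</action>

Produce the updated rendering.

<frame>
[38;2;47;31;14m[48;2;19;19;24m🬲[38;2;19;19;24m[48;2;19;19;24m [38;2;19;19;24m[48;2;19;19;24m [38;2;19;19;24m[48;2;19;19;24m [38;2;19;19;24m[48;2;19;19;24m [38;2;19;19;24m[48;2;19;19;24m [38;2;19;19;24m[48;2;19;19;24m [38;2;19;19;24m[48;2;19;19;24m [38;2;19;19;24m[48;2;19;19;24m [38;2;19;19;24m[48;2;46;30;14m🬝[0m
[38;2;43;28;12m[48;2;40;25;11m🬎[38;2;19;19;24m[48;2;19;19;24m [38;2;19;19;24m[48;2;19;19;24m [38;2;19;19;24m[48;2;19;19;24m [38;2;19;19;24m[48;2;19;19;24m [38;2;19;19;24m[48;2;19;19;24m [38;2;19;19;24m[48;2;19;19;24m [38;2;19;19;24m[48;2;19;19;24m [38;2;19;19;24m[48;2;19;19;24m [38;2;19;19;24m[48;2;42;27;12m▌[0m
[38;2;37;23;10m[48;2;34;20;9m🬎[38;2;19;19;24m[48;2;19;19;24m [38;2;19;19;24m[48;2;19;19;24m [38;2;19;19;24m[48;2;19;19;24m [38;2;19;19;24m[48;2;19;19;24m [38;2;19;19;24m[48;2;19;19;24m [38;2;19;19;24m[48;2;19;19;24m [38;2;19;19;24m[48;2;19;19;24m [38;2;19;19;24m[48;2;19;19;24m [38;2;19;19;24m[48;2;36;22;9m▌[0m
[38;2;31;18;7m[48;2;28;15;6m🬎[38;2;19;19;24m[48;2;29;16;6m🬨[38;2;19;19;24m[48;2;19;19;24m [38;2;19;19;24m[48;2;19;19;24m [38;2;19;19;24m[48;2;19;19;24m [38;2;19;19;24m[48;2;19;19;24m [38;2;19;19;24m[48;2;19;19;24m [38;2;19;19;24m[48;2;19;19;24m [38;2;19;19;24m[48;2;19;19;24m [38;2;19;19;24m[48;2;29;16;6m🬀[0m
[38;2;26;14;5m[48;2;23;11;4m🬂[38;2;19;19;24m[48;2;24;12;4m▐[38;2;19;19;24m[48;2;19;19;24m [38;2;19;19;24m[48;2;19;19;24m [38;2;19;19;24m[48;2;19;19;24m [38;2;19;19;24m[48;2;19;19;24m [38;2;19;19;24m[48;2;19;19;24m [38;2;19;19;24m[48;2;19;19;24m [38;2;19;19;24m[48;2;19;19;24m [38;2;26;14;5m[48;2;23;11;4m🬂[0m
</frame>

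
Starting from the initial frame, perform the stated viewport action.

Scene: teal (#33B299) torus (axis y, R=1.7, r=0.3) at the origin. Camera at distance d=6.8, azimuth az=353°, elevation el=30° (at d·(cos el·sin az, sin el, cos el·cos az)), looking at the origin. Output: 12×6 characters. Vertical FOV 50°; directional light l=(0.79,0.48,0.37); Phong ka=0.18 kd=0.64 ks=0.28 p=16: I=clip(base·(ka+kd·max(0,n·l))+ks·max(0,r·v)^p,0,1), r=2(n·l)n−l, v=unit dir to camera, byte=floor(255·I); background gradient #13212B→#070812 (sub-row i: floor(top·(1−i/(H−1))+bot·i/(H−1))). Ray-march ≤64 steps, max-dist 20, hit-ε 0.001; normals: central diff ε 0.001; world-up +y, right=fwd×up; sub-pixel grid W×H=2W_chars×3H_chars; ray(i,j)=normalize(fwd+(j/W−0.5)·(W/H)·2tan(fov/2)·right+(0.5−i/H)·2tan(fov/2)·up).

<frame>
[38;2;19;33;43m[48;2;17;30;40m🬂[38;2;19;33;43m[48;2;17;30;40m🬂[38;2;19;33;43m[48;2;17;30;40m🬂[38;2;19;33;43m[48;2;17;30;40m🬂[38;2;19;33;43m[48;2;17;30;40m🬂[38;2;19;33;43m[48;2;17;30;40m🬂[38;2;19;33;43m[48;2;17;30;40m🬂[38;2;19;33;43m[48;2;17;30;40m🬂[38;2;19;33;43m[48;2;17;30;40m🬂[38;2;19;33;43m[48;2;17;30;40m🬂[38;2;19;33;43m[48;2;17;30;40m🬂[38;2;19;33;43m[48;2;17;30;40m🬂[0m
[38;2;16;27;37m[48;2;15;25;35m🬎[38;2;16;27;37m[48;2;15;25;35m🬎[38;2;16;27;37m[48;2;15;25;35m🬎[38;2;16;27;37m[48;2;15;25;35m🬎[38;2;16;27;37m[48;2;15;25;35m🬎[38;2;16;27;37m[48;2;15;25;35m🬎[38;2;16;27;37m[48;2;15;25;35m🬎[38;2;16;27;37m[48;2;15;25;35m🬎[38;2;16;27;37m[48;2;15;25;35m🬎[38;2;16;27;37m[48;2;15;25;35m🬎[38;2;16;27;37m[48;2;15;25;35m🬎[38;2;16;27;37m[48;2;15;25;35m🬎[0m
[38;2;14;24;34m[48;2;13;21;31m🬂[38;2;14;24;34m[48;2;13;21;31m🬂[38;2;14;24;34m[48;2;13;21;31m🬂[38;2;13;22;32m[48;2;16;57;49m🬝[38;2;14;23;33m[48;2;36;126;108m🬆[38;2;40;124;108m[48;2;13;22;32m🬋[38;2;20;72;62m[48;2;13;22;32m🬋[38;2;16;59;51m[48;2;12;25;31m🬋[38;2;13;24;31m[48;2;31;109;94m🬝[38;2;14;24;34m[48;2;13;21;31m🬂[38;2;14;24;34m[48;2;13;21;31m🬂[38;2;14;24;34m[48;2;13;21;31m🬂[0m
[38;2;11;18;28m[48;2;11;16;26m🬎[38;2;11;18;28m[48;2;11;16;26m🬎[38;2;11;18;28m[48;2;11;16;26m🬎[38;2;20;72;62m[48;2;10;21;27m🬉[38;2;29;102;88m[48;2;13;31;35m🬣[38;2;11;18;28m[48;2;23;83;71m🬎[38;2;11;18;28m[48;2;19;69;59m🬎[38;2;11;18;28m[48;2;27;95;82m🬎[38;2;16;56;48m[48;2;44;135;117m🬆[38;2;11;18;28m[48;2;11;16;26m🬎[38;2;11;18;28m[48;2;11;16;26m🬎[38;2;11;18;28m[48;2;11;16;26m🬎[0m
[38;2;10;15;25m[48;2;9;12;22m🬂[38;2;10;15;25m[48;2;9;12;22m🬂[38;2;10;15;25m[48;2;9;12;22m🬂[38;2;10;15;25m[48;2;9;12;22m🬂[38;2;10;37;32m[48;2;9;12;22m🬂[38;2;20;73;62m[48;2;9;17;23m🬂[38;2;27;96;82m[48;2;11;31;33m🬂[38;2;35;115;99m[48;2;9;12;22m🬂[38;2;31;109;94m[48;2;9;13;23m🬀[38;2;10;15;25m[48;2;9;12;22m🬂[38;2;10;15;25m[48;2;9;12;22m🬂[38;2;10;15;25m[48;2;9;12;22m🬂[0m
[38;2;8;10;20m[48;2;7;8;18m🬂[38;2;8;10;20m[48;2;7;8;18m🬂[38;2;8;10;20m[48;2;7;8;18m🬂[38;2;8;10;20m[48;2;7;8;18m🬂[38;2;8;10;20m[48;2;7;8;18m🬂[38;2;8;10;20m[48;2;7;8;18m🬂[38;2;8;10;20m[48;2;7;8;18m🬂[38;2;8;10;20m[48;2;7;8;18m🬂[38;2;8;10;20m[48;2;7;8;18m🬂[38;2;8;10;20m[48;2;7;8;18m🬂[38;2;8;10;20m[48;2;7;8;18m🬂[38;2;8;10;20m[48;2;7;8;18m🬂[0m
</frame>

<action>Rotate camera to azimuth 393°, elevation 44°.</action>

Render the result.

<frame>
[38;2;19;33;43m[48;2;17;30;40m🬂[38;2;19;33;43m[48;2;17;30;40m🬂[38;2;19;33;43m[48;2;17;30;40m🬂[38;2;19;33;43m[48;2;17;30;40m🬂[38;2;19;33;43m[48;2;17;30;40m🬂[38;2;19;33;43m[48;2;17;30;40m🬂[38;2;19;33;43m[48;2;17;30;40m🬂[38;2;19;33;43m[48;2;17;30;40m🬂[38;2;19;33;43m[48;2;17;30;40m🬂[38;2;19;33;43m[48;2;17;30;40m🬂[38;2;19;33;43m[48;2;17;30;40m🬂[38;2;19;33;43m[48;2;17;30;40m🬂[0m
[38;2;16;27;37m[48;2;15;25;35m🬎[38;2;16;27;37m[48;2;15;25;35m🬎[38;2;16;27;37m[48;2;15;25;35m🬎[38;2;16;27;37m[48;2;15;25;35m🬎[38;2;16;27;37m[48;2;15;25;35m🬎[38;2;16;27;37m[48;2;15;25;35m🬎[38;2;16;27;37m[48;2;15;25;35m🬎[38;2;16;27;37m[48;2;15;25;35m🬎[38;2;16;27;37m[48;2;15;25;35m🬎[38;2;16;27;37m[48;2;15;25;35m🬎[38;2;16;27;37m[48;2;15;25;35m🬎[38;2;16;27;37m[48;2;15;25;35m🬎[0m
[38;2;14;24;34m[48;2;13;21;31m🬂[38;2;14;24;34m[48;2;13;21;31m🬂[38;2;14;24;34m[48;2;13;21;31m🬂[38;2;13;22;32m[48;2;21;74;63m🬝[38;2;33;119;102m[48;2;13;23;33m🬚[38;2;35;124;107m[48;2;13;21;31m🬆[38;2;35;123;105m[48;2;13;21;31m🬂[38;2;22;80;68m[48;2;13;22;32m🬌[38;2;13;27;33m[48;2;25;89;76m🬙[38;2;14;24;34m[48;2;13;21;31m🬂[38;2;14;24;34m[48;2;13;21;31m🬂[38;2;14;24;34m[48;2;13;21;31m🬂[0m
[38;2;11;18;28m[48;2;11;16;26m🬎[38;2;11;18;28m[48;2;11;16;26m🬎[38;2;11;18;28m[48;2;11;16;26m🬎[38;2;24;84;72m[48;2;11;17;27m▐[38;2;22;79;68m[48;2;11;17;27m▌[38;2;11;18;28m[48;2;11;16;26m🬎[38;2;11;18;28m[48;2;11;16;26m🬎[38;2;11;18;28m[48;2;11;16;26m🬎[38;2;15;55;47m[48;2;32;114;97m🬕[38;2;11;18;28m[48;2;11;16;26m🬎[38;2;11;18;28m[48;2;11;16;26m🬎[38;2;11;18;28m[48;2;11;16;26m🬎[0m
[38;2;10;15;25m[48;2;9;12;22m🬂[38;2;10;15;25m[48;2;9;12;22m🬂[38;2;10;15;25m[48;2;9;12;22m🬂[38;2;12;43;37m[48;2;9;13;23m🬁[38;2;28;98;84m[48;2;9;12;22m🬊[38;2;29;102;87m[48;2;9;22;25m🬪[38;2;9;23;26m[48;2;36;122;105m🬂[38;2;71;171;152m[48;2;16;48;47m🬋[38;2;37;129;111m[48;2;9;12;22m🬂[38;2;10;15;25m[48;2;9;12;22m🬂[38;2;10;15;25m[48;2;9;12;22m🬂[38;2;10;15;25m[48;2;9;12;22m🬂[0m
[38;2;8;10;20m[48;2;7;8;18m🬂[38;2;8;10;20m[48;2;7;8;18m🬂[38;2;8;10;20m[48;2;7;8;18m🬂[38;2;8;10;20m[48;2;7;8;18m🬂[38;2;8;10;20m[48;2;7;8;18m🬂[38;2;8;10;20m[48;2;7;8;18m🬂[38;2;8;10;20m[48;2;7;8;18m🬂[38;2;8;10;20m[48;2;7;8;18m🬂[38;2;8;10;20m[48;2;7;8;18m🬂[38;2;8;10;20m[48;2;7;8;18m🬂[38;2;8;10;20m[48;2;7;8;18m🬂[38;2;8;10;20m[48;2;7;8;18m🬂[0m
</frame>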